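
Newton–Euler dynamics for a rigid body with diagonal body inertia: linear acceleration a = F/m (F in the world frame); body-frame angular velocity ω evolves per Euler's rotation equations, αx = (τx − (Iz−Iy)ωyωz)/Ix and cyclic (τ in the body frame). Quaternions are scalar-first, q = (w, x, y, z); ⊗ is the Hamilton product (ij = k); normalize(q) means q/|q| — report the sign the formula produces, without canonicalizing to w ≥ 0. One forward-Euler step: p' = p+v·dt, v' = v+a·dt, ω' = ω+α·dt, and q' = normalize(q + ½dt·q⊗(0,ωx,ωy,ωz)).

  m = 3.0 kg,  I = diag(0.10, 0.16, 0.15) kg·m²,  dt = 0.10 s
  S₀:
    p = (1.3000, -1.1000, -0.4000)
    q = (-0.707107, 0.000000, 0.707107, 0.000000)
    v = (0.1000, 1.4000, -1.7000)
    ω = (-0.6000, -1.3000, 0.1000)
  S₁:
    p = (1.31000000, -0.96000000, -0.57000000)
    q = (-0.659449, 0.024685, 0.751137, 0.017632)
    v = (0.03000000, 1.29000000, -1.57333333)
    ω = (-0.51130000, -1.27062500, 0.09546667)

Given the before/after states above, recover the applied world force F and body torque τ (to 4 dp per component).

F = (-2.1000, -3.3000, 3.8000)
τ = (0.0900, 0.0500, 0.0400)

Δω = ω₁−ω₀ = (0.08870000, 0.02937500, -0.00453333)
gyro term ω₀×Iω₀ = (0.0013, 0.0030, 0.0468)
I·α + gyro = (0.0900, 0.0500, 0.0400)
velocity change Δv = (-0.07000000, -0.11000000, 0.12666667)
m·(v₁−v₀)/dt = (-2.1000, -3.3000, 3.8000)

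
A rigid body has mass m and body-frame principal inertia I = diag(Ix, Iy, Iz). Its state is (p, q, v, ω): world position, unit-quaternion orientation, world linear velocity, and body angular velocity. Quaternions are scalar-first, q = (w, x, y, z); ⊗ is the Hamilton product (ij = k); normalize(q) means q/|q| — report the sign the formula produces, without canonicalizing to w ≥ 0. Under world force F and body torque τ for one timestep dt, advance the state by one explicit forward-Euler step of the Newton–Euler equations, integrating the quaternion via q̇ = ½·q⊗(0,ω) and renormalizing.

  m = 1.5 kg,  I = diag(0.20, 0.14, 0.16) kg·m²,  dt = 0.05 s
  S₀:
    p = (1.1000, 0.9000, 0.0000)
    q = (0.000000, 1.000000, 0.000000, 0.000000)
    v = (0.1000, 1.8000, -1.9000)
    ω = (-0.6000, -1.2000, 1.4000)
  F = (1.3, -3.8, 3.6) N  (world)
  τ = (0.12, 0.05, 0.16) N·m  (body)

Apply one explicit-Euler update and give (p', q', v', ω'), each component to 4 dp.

p' = (1.1050, 0.9900, -0.0950)
q' = (0.0150, 0.9988, -0.0350, -0.0300)
v' = (0.1433, 1.6733, -1.7800)
ω' = (-0.5616, -1.1701, 1.4635)

p + v·dt = (1.1050, 0.9900, -0.0950)
new velocity v' = (0.1433, 1.6733, -1.7800)
(τ − ω×Iω)/I = (0.7680, 0.5971, 1.2700)
ω + α·dt = (-0.5616, -1.1701, 1.4635)
q⊗(0,ω) = (0.6000000, 0.0000000, -1.4000000, -1.2000000)
q' = normalize(q + ½dt·q⊗(0,ω)) = (0.0150, 0.9988, -0.0350, -0.0300)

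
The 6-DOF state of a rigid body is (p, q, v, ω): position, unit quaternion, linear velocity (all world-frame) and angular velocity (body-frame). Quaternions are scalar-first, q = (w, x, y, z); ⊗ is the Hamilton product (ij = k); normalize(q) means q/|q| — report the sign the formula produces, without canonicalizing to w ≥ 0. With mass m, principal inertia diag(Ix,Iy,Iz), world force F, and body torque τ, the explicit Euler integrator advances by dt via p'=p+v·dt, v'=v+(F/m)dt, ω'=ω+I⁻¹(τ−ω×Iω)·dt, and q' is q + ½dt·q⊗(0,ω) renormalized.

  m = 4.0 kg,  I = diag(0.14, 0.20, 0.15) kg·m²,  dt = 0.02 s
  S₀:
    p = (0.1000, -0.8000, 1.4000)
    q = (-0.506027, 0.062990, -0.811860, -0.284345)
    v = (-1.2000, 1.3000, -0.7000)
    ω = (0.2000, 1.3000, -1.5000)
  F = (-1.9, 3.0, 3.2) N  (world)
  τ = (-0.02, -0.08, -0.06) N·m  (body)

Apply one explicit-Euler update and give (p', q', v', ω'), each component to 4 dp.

linear accel F/m = (-0.4750, 0.7500, 0.8000)
p' = p + v·dt = (0.0760, -0.7740, 1.3860)
new velocity v' = (-1.2095, 1.3150, -0.6840)
angular accel α = (-0.8393, -0.4150, -0.5040)
ω + α·dt = (0.1832, 1.2917, -1.5101)
2q̇ = q⊗(0,ω) = (0.6163025, 1.4862331, -0.6202191, 1.0032995)
q' = normalize(q + ½dt·q⊗(0,ω)) = (-0.4998, 0.0778, -0.8179, -0.2743)

p' = (0.0760, -0.7740, 1.3860)
q' = (-0.4998, 0.0778, -0.8179, -0.2743)
v' = (-1.2095, 1.3150, -0.6840)
ω' = (0.1832, 1.2917, -1.5101)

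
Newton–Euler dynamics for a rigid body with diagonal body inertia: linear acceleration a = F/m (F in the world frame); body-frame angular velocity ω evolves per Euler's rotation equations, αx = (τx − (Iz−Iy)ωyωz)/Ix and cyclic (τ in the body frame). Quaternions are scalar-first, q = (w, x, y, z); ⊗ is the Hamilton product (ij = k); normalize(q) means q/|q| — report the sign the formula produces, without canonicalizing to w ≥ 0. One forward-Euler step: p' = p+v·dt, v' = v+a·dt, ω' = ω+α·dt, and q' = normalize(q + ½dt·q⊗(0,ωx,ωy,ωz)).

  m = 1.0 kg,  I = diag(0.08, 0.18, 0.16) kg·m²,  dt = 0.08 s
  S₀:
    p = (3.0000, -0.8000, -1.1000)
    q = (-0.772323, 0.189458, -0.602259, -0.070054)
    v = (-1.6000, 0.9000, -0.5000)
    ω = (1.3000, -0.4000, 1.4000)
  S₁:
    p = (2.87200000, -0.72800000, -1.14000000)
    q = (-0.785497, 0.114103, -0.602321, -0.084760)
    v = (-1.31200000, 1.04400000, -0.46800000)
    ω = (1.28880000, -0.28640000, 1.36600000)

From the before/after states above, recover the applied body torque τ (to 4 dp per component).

τ = (0.0000, 0.1100, -0.1200)

rate change Δω = (-0.01120000, 0.11360000, -0.03400000)
ω₀×(Iω₀) = (0.0112, -0.1456, -0.0520)
I·α + gyro = (0.0000, 0.1100, -0.1200)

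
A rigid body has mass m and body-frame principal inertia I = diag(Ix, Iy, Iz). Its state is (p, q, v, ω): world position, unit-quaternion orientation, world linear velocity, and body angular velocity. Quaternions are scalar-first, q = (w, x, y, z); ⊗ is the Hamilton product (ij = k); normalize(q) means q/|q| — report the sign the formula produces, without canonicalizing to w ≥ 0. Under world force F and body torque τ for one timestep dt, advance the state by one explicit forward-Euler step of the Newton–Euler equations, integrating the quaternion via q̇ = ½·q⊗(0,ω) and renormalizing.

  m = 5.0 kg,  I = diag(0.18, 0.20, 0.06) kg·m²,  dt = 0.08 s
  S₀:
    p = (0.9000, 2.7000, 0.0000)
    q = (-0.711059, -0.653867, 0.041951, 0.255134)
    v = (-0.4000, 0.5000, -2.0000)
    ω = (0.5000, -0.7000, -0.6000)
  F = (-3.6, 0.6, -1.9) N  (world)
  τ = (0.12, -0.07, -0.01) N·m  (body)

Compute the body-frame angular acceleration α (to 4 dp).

ω×(Iω) gyroscopic = (-0.0588, -0.0360, -0.0070)
α = I⁻¹(τ − ω×Iω) = (0.9933, -0.1700, -0.0500)

α = (0.9933, -0.1700, -0.0500)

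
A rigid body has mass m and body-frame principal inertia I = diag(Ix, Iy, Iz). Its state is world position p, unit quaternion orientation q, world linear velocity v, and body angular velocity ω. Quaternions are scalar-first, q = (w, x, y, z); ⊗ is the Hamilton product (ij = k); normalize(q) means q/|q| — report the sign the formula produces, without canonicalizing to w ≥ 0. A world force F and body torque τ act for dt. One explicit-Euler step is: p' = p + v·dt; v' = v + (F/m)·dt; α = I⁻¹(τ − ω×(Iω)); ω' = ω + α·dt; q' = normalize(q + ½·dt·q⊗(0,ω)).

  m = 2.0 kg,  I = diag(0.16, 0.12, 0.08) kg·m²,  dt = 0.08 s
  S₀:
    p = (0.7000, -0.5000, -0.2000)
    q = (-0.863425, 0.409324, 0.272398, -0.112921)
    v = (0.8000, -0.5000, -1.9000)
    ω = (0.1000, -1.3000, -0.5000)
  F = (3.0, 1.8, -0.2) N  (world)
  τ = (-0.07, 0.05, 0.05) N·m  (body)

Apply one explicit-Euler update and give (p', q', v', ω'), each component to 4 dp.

p' = (0.7640, -0.5400, -0.3520)
q' = (-0.8518, 0.3939, 0.3245, -0.1178)
v' = (0.9200, -0.4280, -1.9080)
ω' = (0.0780, -1.2640, -0.4552)

a = (1.5000, 0.9000, -0.1000)
p' = p + v·dt = (0.7640, -0.5400, -0.3520)
v + (F/m)dt = (0.9200, -0.4280, -1.9080)
ω×(Iω) gyroscopic = (-0.0260, -0.0040, 0.0052)
angular accel α = (-0.2750, 0.4500, 0.5600)
new body rate ω' = (0.0780, -1.2640, -0.4552)
q⊗(0,ω) = (0.2567245, -0.3693388, 1.3158224, -0.1276485)
updated quaternion q' = (-0.8518, 0.3939, 0.3245, -0.1178)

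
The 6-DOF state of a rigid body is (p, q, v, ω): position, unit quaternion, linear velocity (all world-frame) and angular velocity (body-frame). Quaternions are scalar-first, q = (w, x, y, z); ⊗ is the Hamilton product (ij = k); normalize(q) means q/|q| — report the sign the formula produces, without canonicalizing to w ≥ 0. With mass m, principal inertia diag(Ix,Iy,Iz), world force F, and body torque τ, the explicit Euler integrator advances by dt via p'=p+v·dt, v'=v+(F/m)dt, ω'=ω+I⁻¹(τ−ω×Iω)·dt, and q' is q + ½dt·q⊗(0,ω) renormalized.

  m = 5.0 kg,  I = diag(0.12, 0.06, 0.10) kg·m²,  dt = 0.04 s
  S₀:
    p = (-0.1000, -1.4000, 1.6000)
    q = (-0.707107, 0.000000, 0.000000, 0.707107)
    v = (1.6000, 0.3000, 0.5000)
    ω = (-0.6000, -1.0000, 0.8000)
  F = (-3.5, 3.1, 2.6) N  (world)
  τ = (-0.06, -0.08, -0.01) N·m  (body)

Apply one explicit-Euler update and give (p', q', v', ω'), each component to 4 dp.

ω×(Iω) gyroscopic = (-0.0320, -0.0096, -0.0360)
angular accel α = (-0.2333, -1.1733, 0.2600)
ω' = ω + α·dt = (-0.6093, -1.0469, 0.8104)
2q̇ = q⊗(0,ω) = (-0.5656856, 1.1313712, 0.2828428, -0.5656856)
q' = normalize(q + ½dt·q⊗(0,ω)) = (-0.7181, 0.0226, 0.0057, 0.6955)
p + v·dt = (-0.0360, -1.3880, 1.6200)
new velocity v' = (1.5720, 0.3248, 0.5208)

p' = (-0.0360, -1.3880, 1.6200)
q' = (-0.7181, 0.0226, 0.0057, 0.6955)
v' = (1.5720, 0.3248, 0.5208)
ω' = (-0.6093, -1.0469, 0.8104)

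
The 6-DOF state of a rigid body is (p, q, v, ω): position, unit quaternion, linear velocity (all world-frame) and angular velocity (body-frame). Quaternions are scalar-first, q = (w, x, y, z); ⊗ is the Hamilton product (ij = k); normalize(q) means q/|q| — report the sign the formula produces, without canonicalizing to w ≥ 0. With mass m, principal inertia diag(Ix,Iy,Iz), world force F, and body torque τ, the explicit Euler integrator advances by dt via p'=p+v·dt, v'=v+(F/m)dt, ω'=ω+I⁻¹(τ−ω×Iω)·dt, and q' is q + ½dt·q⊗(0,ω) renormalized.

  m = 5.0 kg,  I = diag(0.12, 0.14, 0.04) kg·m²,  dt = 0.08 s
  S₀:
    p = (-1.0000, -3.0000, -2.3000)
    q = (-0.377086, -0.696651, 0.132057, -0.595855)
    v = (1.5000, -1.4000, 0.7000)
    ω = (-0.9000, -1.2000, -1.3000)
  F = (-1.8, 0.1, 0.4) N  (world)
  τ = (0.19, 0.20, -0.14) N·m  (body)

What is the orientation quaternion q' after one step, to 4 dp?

Hamilton product q⊗(0,ω) = (-1.2431290, -0.5473227, 0.0831264, 1.4450443)
q' = normalize(q + ½dt·q⊗(0,ω)) = (-0.4255, -0.7163, 0.1350, -0.5364)

q' = (-0.4255, -0.7163, 0.1350, -0.5364)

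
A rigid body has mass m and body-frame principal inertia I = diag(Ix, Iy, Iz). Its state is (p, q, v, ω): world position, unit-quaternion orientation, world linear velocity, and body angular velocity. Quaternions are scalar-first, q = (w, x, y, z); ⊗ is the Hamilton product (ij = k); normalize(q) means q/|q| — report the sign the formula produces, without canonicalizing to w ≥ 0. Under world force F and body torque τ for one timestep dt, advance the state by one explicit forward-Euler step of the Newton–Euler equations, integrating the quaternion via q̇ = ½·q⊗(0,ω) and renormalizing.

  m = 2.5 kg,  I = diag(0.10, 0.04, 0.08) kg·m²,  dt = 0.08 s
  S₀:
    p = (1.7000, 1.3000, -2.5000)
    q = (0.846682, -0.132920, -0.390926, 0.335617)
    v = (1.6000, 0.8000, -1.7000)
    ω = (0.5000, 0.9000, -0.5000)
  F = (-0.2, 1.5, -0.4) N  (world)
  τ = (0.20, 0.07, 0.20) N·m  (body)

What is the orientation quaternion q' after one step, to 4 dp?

q' = (0.8692, -0.1201, -0.3560, 0.3214)

q⊗(0,ω) = (0.5861019, 0.3167487, 0.8633623, -0.3475060)
q' = normalize(q + ½dt·q⊗(0,ω)) = (0.8692, -0.1201, -0.3560, 0.3214)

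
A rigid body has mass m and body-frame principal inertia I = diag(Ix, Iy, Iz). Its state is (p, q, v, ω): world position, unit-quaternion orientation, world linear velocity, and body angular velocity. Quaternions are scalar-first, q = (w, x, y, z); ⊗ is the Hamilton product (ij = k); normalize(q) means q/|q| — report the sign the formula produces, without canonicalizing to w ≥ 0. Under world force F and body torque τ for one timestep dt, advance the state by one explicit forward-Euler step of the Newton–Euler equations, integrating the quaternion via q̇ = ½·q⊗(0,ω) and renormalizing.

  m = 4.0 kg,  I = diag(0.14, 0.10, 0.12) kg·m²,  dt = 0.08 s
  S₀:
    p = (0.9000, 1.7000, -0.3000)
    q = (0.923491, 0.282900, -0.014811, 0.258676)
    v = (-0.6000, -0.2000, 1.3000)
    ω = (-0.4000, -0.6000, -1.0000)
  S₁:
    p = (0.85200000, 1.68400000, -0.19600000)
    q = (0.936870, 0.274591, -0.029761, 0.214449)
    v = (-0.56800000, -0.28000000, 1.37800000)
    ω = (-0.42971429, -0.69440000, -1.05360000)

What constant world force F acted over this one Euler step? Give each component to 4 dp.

F = (1.6000, -4.0000, 3.9000)

Δv = v₁−v₀ = (0.03200000, -0.08000000, 0.07800000)
applied force F = (1.6000, -4.0000, 3.9000)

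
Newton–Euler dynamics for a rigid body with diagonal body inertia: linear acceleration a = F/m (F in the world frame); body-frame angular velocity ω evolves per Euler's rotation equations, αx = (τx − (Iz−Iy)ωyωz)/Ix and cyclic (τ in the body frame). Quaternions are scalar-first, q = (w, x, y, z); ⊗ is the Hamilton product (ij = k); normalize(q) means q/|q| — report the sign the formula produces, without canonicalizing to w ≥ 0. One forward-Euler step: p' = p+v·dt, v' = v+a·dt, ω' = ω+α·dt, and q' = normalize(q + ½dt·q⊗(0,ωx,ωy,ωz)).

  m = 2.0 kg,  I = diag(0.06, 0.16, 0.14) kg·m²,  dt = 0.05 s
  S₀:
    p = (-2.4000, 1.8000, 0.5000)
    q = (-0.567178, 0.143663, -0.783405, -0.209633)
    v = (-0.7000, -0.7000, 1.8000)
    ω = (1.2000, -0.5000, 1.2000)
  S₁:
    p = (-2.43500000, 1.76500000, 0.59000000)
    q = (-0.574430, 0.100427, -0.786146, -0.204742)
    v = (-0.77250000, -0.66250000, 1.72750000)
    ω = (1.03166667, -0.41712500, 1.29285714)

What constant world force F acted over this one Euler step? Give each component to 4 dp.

Δv = v₁−v₀ = (-0.07250000, 0.03750000, -0.07250000)
applied force F = (-2.9000, 1.5000, -2.9000)

F = (-2.9000, 1.5000, -2.9000)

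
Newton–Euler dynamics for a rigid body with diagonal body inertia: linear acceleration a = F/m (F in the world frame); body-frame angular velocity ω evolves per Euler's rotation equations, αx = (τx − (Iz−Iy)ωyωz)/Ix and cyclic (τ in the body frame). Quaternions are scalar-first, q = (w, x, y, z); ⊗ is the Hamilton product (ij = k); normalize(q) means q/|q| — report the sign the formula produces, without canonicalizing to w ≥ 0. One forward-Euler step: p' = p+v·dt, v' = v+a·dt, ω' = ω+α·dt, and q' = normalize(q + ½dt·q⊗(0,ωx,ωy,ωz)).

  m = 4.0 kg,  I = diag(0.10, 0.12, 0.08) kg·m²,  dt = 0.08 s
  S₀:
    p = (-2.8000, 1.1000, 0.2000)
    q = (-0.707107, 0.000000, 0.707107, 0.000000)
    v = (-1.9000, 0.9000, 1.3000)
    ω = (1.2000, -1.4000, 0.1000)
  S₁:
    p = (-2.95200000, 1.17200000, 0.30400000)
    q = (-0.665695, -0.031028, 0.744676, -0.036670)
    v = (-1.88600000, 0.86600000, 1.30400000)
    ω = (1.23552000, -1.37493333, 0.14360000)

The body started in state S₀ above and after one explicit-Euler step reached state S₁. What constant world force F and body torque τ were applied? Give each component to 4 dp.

v₁ − v₀ = (0.01400000, -0.03400000, 0.00400000)
m·(v₁−v₀)/dt = (0.7000, -1.7000, 0.2000)
Δω = ω₁−ω₀ = (0.03552000, 0.02506667, 0.04360000)
applied torque τ = (0.0500, 0.0400, 0.0100)

F = (0.7000, -1.7000, 0.2000)
τ = (0.0500, 0.0400, 0.0100)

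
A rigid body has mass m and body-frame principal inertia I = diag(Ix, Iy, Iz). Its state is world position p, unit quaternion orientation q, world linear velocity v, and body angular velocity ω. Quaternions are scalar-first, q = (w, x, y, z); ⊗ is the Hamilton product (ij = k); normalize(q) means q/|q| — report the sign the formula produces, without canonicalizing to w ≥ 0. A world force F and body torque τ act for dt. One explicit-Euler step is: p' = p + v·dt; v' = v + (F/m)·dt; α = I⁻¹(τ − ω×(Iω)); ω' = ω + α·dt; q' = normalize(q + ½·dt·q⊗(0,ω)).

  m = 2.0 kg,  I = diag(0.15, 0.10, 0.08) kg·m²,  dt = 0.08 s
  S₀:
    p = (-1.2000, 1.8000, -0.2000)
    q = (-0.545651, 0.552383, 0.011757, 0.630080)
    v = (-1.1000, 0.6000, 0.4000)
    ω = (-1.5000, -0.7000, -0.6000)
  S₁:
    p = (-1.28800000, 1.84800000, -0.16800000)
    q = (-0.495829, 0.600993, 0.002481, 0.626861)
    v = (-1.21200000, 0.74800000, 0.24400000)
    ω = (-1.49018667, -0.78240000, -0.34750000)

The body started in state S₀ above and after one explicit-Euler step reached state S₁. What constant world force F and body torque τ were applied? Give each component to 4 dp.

F = (-2.8000, 3.7000, -3.9000)
τ = (0.0100, -0.0400, 0.2000)

velocity change Δv = (-0.11200000, 0.14800000, -0.15600000)
m·(v₁−v₀)/dt = (-2.8000, 3.7000, -3.9000)
Δω = ω₁−ω₀ = (0.00981333, -0.08240000, 0.25250000)
ω₀×(Iω₀) = (-0.0084, 0.0630, -0.0525)
τ = I·(Δω/dt) + ω₀×(Iω₀) = (0.0100, -0.0400, 0.2000)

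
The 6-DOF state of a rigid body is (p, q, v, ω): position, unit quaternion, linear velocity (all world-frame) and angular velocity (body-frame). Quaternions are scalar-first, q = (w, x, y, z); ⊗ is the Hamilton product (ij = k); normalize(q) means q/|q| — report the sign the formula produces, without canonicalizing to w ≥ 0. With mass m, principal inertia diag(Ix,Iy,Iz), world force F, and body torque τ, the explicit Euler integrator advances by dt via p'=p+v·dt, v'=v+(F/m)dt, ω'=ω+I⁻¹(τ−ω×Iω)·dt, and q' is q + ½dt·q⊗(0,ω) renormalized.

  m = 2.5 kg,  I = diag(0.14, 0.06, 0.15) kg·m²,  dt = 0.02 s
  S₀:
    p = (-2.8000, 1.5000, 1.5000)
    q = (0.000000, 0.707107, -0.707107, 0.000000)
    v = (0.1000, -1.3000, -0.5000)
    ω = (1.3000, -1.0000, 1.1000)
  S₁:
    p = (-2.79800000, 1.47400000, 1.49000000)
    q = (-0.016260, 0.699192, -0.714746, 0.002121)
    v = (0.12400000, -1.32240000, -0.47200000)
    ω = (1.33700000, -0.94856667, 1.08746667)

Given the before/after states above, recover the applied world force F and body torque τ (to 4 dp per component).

Δv = v₁−v₀ = (0.02400000, -0.02240000, 0.02800000)
applied force F = (3.0000, -2.8000, 3.5000)
rate change Δω = (0.03700000, 0.05143333, -0.01253333)
gyro term ω₀×Iω₀ = (-0.0990, -0.0143, 0.1040)
τ = I·(Δω/dt) + ω₀×(Iω₀) = (0.1600, 0.1400, 0.0100)

F = (3.0000, -2.8000, 3.5000)
τ = (0.1600, 0.1400, 0.0100)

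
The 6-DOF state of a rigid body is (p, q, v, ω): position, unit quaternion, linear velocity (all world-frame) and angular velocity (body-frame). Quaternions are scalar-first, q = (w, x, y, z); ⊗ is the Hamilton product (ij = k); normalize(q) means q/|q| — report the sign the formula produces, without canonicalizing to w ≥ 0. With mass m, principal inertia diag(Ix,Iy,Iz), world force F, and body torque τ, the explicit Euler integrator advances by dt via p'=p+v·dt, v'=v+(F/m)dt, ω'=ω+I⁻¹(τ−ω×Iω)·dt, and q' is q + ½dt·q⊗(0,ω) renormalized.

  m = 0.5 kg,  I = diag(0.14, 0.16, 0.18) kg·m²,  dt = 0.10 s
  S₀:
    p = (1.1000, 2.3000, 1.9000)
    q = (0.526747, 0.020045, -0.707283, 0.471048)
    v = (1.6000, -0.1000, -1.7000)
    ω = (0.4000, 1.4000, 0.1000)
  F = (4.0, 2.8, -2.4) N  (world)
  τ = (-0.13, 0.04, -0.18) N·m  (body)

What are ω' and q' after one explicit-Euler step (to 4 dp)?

ω' = (0.3051, 1.4260, -0.0062)
q' = (0.5720, -0.0059, -0.6593, 0.4879)

angular accel α = (-0.9486, 0.2600, -1.0622)
ω + α·dt = (0.3051, 1.4260, -0.0062)
2q̇ = q⊗(0,ω) = (0.9350734, -0.5194967, 0.9238605, 0.3636509)
q' = normalize(q + ½dt·q⊗(0,ω)) = (0.5720, -0.0059, -0.6593, 0.4879)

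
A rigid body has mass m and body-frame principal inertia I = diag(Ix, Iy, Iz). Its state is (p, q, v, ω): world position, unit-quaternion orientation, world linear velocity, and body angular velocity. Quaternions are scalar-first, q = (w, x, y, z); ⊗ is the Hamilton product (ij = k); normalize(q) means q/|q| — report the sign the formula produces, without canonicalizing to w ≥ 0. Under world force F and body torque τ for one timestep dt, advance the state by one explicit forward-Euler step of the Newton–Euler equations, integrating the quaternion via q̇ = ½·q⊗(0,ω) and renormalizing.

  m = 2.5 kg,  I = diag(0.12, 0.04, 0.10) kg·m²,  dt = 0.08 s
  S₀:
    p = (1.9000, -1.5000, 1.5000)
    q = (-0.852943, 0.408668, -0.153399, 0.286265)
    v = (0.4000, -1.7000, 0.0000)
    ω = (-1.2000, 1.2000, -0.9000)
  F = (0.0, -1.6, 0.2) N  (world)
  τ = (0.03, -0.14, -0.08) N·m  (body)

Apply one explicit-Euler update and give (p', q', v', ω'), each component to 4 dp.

p + v·dt = (1.9320, -1.6360, 1.5000)
v + (F/m)dt = (0.4000, -1.7512, 0.0064)
(τ − ω×Iω)/I = (0.7900, -4.0400, -1.9520)
ω + α·dt = (-1.1368, 0.8768, -1.0562)
q⊗(0,ω) = (0.9321189, 0.8180727, -0.9992484, 1.0739715)
q + ½dt·q⊗(0,ω), renormalized = (-0.8133, 0.4401, -0.1928, 0.3283)

p' = (1.9320, -1.6360, 1.5000)
q' = (-0.8133, 0.4401, -0.1928, 0.3283)
v' = (0.4000, -1.7512, 0.0064)
ω' = (-1.1368, 0.8768, -1.0562)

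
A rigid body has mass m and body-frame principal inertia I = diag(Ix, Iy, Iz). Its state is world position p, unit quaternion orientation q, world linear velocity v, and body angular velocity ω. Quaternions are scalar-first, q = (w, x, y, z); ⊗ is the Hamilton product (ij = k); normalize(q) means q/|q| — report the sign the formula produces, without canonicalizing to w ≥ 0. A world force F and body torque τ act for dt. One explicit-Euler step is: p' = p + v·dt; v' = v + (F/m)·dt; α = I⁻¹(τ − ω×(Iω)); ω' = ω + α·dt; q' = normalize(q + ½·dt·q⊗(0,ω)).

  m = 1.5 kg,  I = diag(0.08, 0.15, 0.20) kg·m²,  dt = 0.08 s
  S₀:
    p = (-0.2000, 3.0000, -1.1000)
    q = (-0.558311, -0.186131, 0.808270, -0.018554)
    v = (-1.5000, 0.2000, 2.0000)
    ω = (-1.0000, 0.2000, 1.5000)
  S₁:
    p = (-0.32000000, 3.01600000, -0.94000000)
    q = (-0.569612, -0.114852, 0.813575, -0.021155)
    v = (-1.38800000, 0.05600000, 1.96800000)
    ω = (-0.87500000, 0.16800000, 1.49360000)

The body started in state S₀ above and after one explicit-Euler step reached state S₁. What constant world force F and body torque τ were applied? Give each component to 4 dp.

F = (2.1000, -2.7000, -0.6000)
τ = (0.1400, 0.1200, -0.0300)

rate change Δω = (0.12500000, -0.03200000, -0.00640000)
precession coupling = (0.0150, 0.1800, -0.0140)
applied torque τ = (0.1400, 0.1200, -0.0300)
v₁ − v₀ = (0.11200000, -0.14400000, -0.03200000)
m·(v₁−v₀)/dt = (2.1000, -2.7000, -0.6000)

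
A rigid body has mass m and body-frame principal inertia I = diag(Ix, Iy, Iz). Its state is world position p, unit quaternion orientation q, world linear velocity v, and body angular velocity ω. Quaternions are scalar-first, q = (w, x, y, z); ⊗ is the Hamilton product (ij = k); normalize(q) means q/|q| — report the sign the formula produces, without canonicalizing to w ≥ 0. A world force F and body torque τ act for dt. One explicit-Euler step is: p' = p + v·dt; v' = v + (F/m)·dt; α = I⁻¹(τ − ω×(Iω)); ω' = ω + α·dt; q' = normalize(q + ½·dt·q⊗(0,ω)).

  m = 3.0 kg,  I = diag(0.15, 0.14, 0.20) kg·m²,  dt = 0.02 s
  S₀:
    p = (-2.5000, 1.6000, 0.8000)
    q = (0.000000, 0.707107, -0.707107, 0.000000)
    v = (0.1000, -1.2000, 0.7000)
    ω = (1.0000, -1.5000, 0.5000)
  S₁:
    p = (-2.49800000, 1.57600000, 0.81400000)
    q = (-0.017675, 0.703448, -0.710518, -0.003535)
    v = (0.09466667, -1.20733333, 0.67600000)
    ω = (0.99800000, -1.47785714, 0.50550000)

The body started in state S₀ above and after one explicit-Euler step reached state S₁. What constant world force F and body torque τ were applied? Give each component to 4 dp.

Δv = v₁−v₀ = (-0.00533333, -0.00733333, -0.02400000)
applied force F = (-0.8000, -1.1000, -3.6000)
rate change Δω = (-0.00200000, 0.02214286, 0.00550000)
precession coupling = (-0.0450, -0.0250, 0.0150)
I·α + gyro = (-0.0600, 0.1300, 0.0700)

F = (-0.8000, -1.1000, -3.6000)
τ = (-0.0600, 0.1300, 0.0700)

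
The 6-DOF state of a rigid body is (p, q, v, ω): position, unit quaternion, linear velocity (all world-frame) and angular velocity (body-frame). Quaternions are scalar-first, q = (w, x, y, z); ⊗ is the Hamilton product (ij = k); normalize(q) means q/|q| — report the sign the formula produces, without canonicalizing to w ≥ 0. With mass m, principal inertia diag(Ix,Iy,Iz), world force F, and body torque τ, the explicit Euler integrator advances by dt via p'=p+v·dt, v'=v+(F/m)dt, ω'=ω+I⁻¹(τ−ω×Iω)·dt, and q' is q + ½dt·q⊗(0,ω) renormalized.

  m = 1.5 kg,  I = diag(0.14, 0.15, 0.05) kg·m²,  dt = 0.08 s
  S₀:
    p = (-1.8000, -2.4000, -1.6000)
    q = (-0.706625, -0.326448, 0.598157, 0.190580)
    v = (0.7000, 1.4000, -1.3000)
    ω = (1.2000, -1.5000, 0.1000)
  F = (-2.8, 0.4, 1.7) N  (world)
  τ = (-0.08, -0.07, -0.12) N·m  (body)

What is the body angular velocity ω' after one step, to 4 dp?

gyro term ω×Iω = (0.0150, 0.0108, -0.0180)
angular accel α = (-0.6786, -0.5387, -2.0400)
ω' = ω + α·dt = (1.1457, -1.5431, -0.0632)

ω' = (1.1457, -1.5431, -0.0632)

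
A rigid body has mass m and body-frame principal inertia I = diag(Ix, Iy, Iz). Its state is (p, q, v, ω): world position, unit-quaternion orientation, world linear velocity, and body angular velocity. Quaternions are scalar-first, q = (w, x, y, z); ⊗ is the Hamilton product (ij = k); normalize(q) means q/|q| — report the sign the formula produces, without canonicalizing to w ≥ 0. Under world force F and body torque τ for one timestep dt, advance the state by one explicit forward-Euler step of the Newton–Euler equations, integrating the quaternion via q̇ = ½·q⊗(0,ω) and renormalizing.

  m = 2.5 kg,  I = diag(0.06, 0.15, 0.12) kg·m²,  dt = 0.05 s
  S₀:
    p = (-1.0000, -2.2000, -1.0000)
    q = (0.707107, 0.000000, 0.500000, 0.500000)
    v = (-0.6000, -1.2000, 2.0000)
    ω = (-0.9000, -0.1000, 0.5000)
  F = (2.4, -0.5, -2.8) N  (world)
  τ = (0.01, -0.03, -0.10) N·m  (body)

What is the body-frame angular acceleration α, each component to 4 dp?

α = (0.1417, -0.3800, -0.9008)

gyro term ω×Iω = (0.0015, 0.0270, 0.0081)
(τ − ω×Iω)/I = (0.1417, -0.3800, -0.9008)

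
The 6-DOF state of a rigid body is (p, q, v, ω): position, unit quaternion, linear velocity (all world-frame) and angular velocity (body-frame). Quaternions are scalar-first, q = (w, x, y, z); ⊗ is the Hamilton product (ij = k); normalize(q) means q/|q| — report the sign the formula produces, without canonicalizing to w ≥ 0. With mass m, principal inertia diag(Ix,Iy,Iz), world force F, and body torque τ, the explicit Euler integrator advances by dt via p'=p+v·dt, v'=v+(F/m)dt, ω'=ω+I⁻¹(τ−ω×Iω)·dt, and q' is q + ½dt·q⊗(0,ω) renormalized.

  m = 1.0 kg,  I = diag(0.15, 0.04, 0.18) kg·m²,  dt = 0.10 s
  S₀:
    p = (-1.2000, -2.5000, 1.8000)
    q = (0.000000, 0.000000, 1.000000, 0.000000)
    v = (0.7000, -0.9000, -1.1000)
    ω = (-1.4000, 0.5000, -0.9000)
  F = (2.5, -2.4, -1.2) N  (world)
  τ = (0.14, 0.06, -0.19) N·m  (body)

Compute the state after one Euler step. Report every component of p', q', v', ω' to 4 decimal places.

a = F/m = (2.5000, -2.4000, -1.2000)
new position p' = (-1.1300, -2.5900, 1.6900)
v' = v + a·dt = (0.9500, -1.1400, -1.2200)
precession coupling ω×(Iω) = (-0.0630, -0.0378, 0.0770)
α = I⁻¹(τ − ω×Iω) = (1.3533, 2.4450, -1.4833)
ω' = ω + α·dt = (-1.2647, 0.7445, -1.0483)
Hamilton product q⊗(0,ω) = (-0.5000000, -0.9000000, 0.0000000, 1.4000000)
q + ½dt·q⊗(0,ω), renormalized = (-0.0249, -0.0448, 0.9962, 0.0697)

p' = (-1.1300, -2.5900, 1.6900)
q' = (-0.0249, -0.0448, 0.9962, 0.0697)
v' = (0.9500, -1.1400, -1.2200)
ω' = (-1.2647, 0.7445, -1.0483)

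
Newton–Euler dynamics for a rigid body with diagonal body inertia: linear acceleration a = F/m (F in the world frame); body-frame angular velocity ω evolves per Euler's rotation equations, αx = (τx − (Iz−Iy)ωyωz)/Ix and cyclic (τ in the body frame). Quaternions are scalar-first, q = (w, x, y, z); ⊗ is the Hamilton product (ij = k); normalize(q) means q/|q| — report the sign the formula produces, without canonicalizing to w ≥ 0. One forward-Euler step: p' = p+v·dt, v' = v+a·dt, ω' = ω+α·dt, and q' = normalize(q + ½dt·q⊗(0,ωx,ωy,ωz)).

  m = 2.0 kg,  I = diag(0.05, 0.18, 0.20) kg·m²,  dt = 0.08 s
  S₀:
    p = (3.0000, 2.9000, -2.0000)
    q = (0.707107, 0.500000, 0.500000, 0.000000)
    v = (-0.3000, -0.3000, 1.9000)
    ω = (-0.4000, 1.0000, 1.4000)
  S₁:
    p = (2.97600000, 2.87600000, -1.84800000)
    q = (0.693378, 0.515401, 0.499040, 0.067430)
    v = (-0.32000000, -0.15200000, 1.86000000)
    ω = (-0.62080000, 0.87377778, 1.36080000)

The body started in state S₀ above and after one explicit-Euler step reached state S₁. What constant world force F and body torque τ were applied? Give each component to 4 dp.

F = (-0.5000, 3.7000, -1.0000)
τ = (-0.1100, -0.2000, -0.1500)

Δv = v₁−v₀ = (-0.02000000, 0.14800000, -0.04000000)
applied force F = (-0.5000, 3.7000, -1.0000)
rate change Δω = (-0.22080000, -0.12622222, -0.03920000)
I·α + gyro = (-0.1100, -0.2000, -0.1500)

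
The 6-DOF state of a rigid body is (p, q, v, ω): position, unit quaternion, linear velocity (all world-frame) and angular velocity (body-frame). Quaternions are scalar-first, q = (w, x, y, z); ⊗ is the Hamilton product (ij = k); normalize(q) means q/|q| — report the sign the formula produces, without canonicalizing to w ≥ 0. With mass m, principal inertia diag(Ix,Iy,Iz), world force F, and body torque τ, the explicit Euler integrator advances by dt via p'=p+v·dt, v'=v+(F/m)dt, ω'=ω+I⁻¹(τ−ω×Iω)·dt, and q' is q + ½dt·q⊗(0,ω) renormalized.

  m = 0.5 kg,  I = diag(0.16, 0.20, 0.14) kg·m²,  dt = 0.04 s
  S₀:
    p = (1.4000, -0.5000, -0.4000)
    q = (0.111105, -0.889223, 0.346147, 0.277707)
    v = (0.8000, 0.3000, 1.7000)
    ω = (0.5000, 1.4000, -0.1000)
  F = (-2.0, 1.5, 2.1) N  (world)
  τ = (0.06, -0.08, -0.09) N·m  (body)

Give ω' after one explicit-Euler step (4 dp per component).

ω' = (0.5129, 1.3842, -0.1337)

ω×(Iω) gyroscopic = (0.0084, -0.0010, 0.0280)
angular accel α = (0.3225, -0.3950, -0.8429)
new body rate ω' = (0.5129, 1.3842, -0.1337)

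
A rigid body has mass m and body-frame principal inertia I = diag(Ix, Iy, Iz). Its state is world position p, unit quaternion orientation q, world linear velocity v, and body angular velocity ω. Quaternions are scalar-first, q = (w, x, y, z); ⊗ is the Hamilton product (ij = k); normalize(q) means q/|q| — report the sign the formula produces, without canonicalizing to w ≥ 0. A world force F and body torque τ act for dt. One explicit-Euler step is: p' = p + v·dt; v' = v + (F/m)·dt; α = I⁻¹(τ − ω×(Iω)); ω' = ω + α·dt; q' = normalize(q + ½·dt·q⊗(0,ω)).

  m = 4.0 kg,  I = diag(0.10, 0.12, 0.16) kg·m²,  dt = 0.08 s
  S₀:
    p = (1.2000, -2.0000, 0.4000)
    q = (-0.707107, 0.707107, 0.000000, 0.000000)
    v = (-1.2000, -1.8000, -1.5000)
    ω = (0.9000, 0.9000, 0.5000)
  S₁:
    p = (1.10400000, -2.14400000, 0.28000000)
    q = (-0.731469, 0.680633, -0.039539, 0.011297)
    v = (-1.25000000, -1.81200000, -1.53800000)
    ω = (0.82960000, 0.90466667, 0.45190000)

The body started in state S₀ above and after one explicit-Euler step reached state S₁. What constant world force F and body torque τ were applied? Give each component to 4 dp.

F = (-2.5000, -0.6000, -1.9000)
τ = (-0.0700, -0.0200, -0.0800)

v₁ − v₀ = (-0.05000000, -0.01200000, -0.03800000)
m·(v₁−v₀)/dt = (-2.5000, -0.6000, -1.9000)
rate change Δω = (-0.07040000, 0.00466667, -0.04810000)
I·α + gyro = (-0.0700, -0.0200, -0.0800)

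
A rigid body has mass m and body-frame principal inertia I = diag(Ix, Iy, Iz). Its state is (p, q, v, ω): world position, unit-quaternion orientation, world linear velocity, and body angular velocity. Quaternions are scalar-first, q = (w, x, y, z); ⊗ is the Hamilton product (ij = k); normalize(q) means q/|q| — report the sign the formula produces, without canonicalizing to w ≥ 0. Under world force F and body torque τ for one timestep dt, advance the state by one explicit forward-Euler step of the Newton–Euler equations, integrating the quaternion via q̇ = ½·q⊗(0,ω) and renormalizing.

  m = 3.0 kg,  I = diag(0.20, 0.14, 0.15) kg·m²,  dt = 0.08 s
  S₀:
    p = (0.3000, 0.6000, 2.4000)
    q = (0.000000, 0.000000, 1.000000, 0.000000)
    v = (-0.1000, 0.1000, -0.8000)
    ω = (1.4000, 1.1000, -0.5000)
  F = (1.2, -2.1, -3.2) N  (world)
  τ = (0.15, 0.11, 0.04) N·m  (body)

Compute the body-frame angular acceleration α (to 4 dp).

α = (0.7775, 1.0357, 0.8827)

gyro term ω×Iω = (-0.0055, -0.0350, -0.0924)
angular accel α = (0.7775, 1.0357, 0.8827)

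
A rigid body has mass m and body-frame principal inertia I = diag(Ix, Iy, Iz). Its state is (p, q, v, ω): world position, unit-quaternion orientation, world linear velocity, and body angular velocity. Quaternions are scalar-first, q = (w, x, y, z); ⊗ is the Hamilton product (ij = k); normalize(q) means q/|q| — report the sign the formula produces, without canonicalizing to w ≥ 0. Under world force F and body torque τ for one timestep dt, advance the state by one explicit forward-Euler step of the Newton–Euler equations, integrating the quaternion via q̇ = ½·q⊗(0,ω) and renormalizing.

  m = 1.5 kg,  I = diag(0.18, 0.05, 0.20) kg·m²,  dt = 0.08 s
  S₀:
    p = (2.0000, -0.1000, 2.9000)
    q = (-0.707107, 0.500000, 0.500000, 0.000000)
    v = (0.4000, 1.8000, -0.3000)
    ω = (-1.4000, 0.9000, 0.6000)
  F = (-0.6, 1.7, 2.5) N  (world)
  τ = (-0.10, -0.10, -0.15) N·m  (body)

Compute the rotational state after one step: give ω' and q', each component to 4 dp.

(τ − ω×Iω)/I = (-1.0056, -2.3360, -1.5690)
ω' = ω + α·dt = (-1.4804, 0.7131, 0.4745)
2q̇ = q⊗(0,ω) = (0.2500000, 1.2899498, -0.9363963, 0.7257358)
q' = normalize(q + ½dt·q⊗(0,ω)) = (-0.6954, 0.5502, 0.4614, 0.0290)

ω' = (-1.4804, 0.7131, 0.4745)
q' = (-0.6954, 0.5502, 0.4614, 0.0290)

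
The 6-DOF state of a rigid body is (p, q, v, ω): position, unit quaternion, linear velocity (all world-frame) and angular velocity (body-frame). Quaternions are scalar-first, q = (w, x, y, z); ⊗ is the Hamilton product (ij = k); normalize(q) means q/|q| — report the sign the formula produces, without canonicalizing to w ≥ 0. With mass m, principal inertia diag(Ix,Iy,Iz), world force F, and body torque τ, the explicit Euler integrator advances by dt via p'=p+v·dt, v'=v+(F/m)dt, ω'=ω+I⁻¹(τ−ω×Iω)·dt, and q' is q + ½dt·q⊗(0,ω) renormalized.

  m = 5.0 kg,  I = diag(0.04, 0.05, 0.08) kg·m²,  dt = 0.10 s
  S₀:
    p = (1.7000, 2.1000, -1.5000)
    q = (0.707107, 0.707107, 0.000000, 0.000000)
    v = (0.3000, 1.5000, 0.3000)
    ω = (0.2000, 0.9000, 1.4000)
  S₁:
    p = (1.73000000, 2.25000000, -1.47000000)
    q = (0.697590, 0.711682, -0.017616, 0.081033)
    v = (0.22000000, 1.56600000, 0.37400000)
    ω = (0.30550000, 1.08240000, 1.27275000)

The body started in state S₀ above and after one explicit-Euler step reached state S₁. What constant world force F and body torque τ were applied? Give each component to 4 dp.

F = (-4.0000, 3.3000, 3.7000)
τ = (0.0800, 0.0800, -0.1000)

Δω = ω₁−ω₀ = (0.10550000, 0.18240000, -0.12725000)
applied torque τ = (0.0800, 0.0800, -0.1000)
velocity change Δv = (-0.08000000, 0.06600000, 0.07400000)
F = m·Δv/dt = (-4.0000, 3.3000, 3.7000)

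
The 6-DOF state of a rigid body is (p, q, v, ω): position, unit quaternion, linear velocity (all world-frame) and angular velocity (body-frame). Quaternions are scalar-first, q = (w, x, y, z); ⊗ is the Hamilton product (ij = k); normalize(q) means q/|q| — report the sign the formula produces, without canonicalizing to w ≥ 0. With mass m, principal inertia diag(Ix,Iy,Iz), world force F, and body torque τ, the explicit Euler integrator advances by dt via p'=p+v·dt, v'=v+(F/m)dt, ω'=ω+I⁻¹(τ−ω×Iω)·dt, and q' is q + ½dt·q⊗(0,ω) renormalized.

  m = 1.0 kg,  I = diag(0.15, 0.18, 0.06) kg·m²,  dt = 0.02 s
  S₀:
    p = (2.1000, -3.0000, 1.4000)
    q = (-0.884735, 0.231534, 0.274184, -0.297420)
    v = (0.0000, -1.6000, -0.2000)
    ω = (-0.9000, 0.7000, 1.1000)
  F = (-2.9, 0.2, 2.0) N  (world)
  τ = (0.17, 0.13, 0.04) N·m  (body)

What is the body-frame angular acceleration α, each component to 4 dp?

α = (1.7493, 1.2172, 0.9817)

ω×(Iω) gyroscopic = (-0.0924, -0.0891, -0.0189)
angular accel α = (1.7493, 1.2172, 0.9817)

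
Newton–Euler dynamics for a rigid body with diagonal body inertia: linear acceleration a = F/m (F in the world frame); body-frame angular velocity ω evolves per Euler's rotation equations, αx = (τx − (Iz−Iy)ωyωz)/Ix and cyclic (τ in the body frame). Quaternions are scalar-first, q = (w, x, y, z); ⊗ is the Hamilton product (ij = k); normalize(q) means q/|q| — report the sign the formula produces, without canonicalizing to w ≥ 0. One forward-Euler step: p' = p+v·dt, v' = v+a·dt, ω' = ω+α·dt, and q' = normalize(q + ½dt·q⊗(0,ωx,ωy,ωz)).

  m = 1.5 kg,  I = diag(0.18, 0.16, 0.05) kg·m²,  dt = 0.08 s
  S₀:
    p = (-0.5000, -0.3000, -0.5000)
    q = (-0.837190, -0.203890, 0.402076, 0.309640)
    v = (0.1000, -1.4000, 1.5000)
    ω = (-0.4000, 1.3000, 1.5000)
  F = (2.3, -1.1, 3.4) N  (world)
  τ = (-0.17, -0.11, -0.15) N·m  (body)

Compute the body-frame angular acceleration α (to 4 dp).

α = (0.2472, -0.2000, -3.2080)

ω×(Iω) gyroscopic = (-0.2145, -0.0780, 0.0104)
(τ − ω×Iω)/I = (0.2472, -0.2000, -3.2080)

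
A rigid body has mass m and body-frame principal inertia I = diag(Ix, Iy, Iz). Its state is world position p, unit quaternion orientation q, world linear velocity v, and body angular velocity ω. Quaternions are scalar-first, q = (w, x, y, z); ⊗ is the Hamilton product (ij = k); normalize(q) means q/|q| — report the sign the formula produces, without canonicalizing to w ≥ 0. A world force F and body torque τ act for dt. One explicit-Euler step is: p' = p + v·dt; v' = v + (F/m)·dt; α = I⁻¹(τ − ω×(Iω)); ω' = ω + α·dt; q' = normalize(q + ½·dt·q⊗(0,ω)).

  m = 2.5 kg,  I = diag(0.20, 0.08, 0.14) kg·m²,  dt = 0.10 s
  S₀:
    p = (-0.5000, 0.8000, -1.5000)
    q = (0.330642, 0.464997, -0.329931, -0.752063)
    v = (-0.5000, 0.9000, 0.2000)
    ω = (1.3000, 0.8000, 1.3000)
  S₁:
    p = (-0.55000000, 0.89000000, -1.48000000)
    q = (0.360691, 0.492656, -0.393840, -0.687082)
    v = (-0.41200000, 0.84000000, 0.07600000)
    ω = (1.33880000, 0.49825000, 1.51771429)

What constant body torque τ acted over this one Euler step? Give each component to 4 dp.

τ = (0.1400, -0.1400, 0.1800)

ω₁ − ω₀ = (0.03880000, -0.30175000, 0.21771429)
applied torque τ = (0.1400, -0.1400, 0.1800)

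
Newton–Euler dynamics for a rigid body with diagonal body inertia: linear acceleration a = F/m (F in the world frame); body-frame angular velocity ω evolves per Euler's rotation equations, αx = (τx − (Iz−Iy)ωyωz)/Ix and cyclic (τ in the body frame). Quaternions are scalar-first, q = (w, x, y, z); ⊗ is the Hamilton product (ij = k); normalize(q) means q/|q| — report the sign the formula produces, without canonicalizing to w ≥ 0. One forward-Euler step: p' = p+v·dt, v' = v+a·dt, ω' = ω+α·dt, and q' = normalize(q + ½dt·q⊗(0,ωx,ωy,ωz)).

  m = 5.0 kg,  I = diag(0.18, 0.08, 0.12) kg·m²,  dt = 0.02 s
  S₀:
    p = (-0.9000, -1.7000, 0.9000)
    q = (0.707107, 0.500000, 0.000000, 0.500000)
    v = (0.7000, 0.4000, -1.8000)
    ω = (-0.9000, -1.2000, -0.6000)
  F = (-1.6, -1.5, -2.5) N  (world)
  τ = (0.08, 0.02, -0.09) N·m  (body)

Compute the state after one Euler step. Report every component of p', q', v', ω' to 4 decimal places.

gyro term ω×Iω = (0.0288, 0.0324, -0.1080)
α = I⁻¹(τ − ω×Iω) = (0.2844, -0.1550, 0.1500)
new body rate ω' = (-0.8943, -1.2031, -0.5970)
2q̇ = q⊗(0,ω) = (0.7500000, -0.0363963, -0.9985284, -1.0242642)
updated quaternion q' = (0.7145, 0.4996, -0.0100, 0.4897)
linear accel F/m = (-0.3200, -0.3000, -0.5000)
new position p' = (-0.8860, -1.6920, 0.8640)
new velocity v' = (0.6936, 0.3940, -1.8100)

p' = (-0.8860, -1.6920, 0.8640)
q' = (0.7145, 0.4996, -0.0100, 0.4897)
v' = (0.6936, 0.3940, -1.8100)
ω' = (-0.8943, -1.2031, -0.5970)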